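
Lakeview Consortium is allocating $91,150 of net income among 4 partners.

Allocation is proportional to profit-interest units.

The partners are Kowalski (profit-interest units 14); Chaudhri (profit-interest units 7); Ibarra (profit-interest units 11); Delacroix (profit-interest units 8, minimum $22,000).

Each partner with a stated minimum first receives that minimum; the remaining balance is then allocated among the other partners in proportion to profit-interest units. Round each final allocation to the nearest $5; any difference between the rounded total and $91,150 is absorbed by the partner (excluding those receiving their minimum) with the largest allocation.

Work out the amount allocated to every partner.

Minimums first: Delacroix $22,000. Residual $69,150.
Residual split over remaining profit-interest units 32: Kowalski 30,253.12 → $30,255; Chaudhri 15,126.56 → $15,125; Ibarra 23,770.31 → $23,770.

Kowalski: $30,255; Chaudhri: $15,125; Ibarra: $23,770; Delacroix: $22,000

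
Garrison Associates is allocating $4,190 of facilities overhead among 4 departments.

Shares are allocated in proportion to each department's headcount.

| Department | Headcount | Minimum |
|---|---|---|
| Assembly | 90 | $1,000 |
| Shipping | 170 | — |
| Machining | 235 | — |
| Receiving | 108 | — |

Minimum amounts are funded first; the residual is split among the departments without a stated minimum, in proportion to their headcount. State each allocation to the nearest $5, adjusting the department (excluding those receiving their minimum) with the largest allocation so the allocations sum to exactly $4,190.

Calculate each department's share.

Assembly: $1,000 · Shipping: $1,055 · Machining: $1,465 · Receiving: $670

Guaranteed amounts: Assembly $1,000. Remaining pool $3,190.
Remaining pool split over remaining headcount 513: Shipping 1,057.12 → $1,055; Machining 1,461.31 → $1,460; Receiving 671.58 → $670.
Rounding difference +$5 applied to Machining → $1,465.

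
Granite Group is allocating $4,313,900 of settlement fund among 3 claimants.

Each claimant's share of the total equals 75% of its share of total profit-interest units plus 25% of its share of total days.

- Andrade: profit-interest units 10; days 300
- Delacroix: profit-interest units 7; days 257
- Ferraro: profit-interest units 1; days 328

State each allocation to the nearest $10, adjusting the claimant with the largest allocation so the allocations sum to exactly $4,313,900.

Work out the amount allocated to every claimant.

Andrade: $2,163,040; Delacroix: $1,571,410; Ferraro: $579,450

Totals — profit-interest units 18, days 885.
Blended shares (75% profit-interest units + 25% days): Andrade 0.5014; Delacroix 0.3643; Ferraro 0.1343.
Proportional shares: Andrade 2,163,043.08; Delacroix 1,571,405.10; Ferraro 579,451.82.
Rounded to nearest $10: Andrade $2,163,040; Delacroix $1,571,410; Ferraro $579,450. Sum = $4,313,900.
Sum already equals the total — no adjustment.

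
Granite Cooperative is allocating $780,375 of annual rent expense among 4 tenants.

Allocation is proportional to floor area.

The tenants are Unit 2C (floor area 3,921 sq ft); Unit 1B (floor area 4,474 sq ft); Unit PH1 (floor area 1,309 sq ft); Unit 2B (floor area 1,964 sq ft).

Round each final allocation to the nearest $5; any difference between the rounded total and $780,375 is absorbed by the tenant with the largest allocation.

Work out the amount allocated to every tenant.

Floor area total: 11,668.
Proportional shares: Unit 2C 3,921/11,668 × $780,375 = 262,242.92; Unit 1B 4,474/11,668 × $780,375 = 299,228.47; Unit PH1 1,309/11,668 × $780,375 = 87,548.07; Unit 2B 1,964/11,668 × $780,375 = 131,355.55.
After rounding ($5): Unit 2C $262,245; Unit 1B $299,230; Unit PH1 $87,550; Unit 2B $131,355. Sum = $780,380.
Difference $780,375 − $780,380 = −$5 applied to largest allocation (Unit 1B): Unit 1B becomes $299,225.

Unit 2C: $262,245 | Unit 1B: $299,225 | Unit PH1: $87,550 | Unit 2B: $131,355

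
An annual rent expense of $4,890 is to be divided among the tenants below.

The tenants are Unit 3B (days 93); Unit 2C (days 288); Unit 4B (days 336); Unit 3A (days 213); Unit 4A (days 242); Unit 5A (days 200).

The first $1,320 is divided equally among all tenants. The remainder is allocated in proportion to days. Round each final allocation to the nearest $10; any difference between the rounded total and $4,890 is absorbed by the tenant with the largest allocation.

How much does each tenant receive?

Unit 3B: $460 | Unit 2C: $970 | Unit 4B: $1,100 | Unit 3A: $770 | Unit 4A: $850 | Unit 5A: $740

First tranche $1,320 split equally: $220 each.
Remainder $3,570 by days (total 1,372): Unit 3B 241.99 → $240; Unit 2C 749.39 → $750; Unit 4B 874.29 → $870; Unit 3A 554.23 → $550; Unit 4A 629.69 → $630; Unit 5A 520.41 → $520.
Rounding difference +$10 on remainder applied to Unit 4B.
Totals: Unit 3B $220 + $240 = $460; Unit 2C $220 + $750 = $970; Unit 4B $220 + $880 = $1,100; Unit 3A $220 + $550 = $770; Unit 4A $220 + $630 = $850; Unit 5A $220 + $520 = $740.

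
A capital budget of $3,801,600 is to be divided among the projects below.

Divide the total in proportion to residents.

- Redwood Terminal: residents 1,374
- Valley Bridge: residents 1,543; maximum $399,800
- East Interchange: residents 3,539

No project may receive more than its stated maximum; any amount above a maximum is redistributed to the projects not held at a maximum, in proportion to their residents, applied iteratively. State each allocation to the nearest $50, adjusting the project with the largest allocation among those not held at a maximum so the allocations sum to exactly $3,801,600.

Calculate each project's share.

Redwood Terminal: $951,350; Valley Bridge: $399,800; East Interchange: $2,450,450

Total residents = 6,456.
Unconstrained shares: Redwood Terminal 809,076.58; Valley Bridge 908,591.82; East Interchange 2,083,931.60.
Capped: Valley Bridge ($399,800); residual $3,401,800 reallocated over remaining residents 4,913.
Remaining shares: Redwood Terminal 951,368.45 → $951,350; East Interchange 2,450,431.55 → $2,450,450.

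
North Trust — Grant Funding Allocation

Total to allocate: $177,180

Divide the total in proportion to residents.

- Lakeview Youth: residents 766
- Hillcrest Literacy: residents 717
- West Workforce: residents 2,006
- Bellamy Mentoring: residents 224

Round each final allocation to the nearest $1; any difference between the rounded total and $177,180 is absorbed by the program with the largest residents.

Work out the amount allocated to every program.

Lakeview Youth: $36,553; Hillcrest Literacy: $34,214; West Workforce: $95,724; Bellamy Mentoring: $10,689

Sum of residents: 766 + 717 + 2,006 + 224 = 3,713.
Unrounded shares: Lakeview Youth 36,552.62; Hillcrest Literacy 34,214.40; West Workforce 95,723.96; Bellamy Mentoring 10,689.02.
At nearest $1: Lakeview Youth $36,553; Hillcrest Literacy $34,214; West Workforce $95,724; Bellamy Mentoring $10,689. Sum = $177,180.
Sum already equals the total — no adjustment.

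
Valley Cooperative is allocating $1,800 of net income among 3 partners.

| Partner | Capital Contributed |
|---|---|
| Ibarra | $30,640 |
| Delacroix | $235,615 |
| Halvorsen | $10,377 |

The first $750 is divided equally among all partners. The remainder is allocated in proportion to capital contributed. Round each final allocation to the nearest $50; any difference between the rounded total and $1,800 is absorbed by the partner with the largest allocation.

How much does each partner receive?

Ibarra: $350 | Delacroix: $1,150 | Halvorsen: $300

First tranche $750 split equally: $250 each.
Remainder $1,050 by capital contributed (total 276,632): Ibarra 116.30 → $100; Delacroix 894.31 → $900; Halvorsen 39.39 → $50.
Totals: Ibarra $250 + $100 = $350; Delacroix $250 + $900 = $1,150; Halvorsen $250 + $50 = $300.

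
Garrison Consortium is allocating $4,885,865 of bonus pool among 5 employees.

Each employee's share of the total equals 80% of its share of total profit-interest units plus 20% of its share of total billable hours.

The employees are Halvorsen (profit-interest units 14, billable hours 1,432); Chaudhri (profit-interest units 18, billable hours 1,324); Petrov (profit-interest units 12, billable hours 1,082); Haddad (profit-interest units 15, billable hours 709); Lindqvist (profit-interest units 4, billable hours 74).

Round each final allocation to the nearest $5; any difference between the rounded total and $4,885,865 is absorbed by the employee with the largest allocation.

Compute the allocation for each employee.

Profit-interest units total 63; billable hours total 4,621.
Blended shares (80% profit-interest units + 20% billable hours): Halvorsen 0.2398; Chaudhri 0.2859; Petrov 0.1992; Haddad 0.2212; Lindqvist 0.0540.
Raw shares: Halvorsen 1,171,414.01; Chaudhri 1,396,746.86; Petrov 973,316.31; Haddad 1,080,568.60; Lindqvist 263,819.22.
Rounded to nearest $5: Halvorsen $1,171,415; Chaudhri $1,396,745; Petrov $973,315; Haddad $1,080,570; Lindqvist $263,820. Sum = $4,885,865.
Rounded total matches; no reconciliation needed.

Halvorsen: $1,171,415 | Chaudhri: $1,396,745 | Petrov: $973,315 | Haddad: $1,080,570 | Lindqvist: $263,820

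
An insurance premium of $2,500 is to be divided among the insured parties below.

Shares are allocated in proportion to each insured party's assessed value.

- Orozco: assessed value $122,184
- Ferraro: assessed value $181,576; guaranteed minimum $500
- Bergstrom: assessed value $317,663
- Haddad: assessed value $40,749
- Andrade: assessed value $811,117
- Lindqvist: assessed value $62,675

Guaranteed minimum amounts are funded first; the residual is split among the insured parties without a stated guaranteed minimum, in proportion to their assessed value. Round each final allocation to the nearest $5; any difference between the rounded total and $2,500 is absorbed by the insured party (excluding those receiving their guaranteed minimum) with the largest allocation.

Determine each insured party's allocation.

Orozco: $180 | Ferraro: $500 | Bergstrom: $470 | Haddad: $60 | Andrade: $1,195 | Lindqvist: $95

Fund the minimums — Ferraro $500. Balance $2,000.
Balance split over remaining assessed value 1,354,388: Orozco 180.43 → $180; Bergstrom 469.09 → $470; Haddad 60.17 → $60; Andrade 1,197.76 → $1,200; Lindqvist 92.55 → $95.
Rounding difference −$5 applied to Andrade → $1,195.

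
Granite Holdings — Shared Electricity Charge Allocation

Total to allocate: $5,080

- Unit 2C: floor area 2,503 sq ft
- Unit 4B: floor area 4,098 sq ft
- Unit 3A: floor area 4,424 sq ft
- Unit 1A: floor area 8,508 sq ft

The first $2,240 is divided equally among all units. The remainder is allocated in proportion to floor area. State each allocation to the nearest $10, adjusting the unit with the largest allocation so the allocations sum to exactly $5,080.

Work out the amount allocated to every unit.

Equal tier: $2,240 ÷ 4 = $560 apiece.
Remainder $2,840 by floor area (total 19,533): Unit 2C 363.92 → $360; Unit 4B 595.83 → $600; Unit 3A 643.23 → $640; Unit 1A 1,237.02 → $1,240.
Totals: Unit 2C $560 + $360 = $920; Unit 4B $560 + $600 = $1,160; Unit 3A $560 + $640 = $1,200; Unit 1A $560 + $1,240 = $1,800.

Unit 2C: $920 | Unit 4B: $1,160 | Unit 3A: $1,200 | Unit 1A: $1,800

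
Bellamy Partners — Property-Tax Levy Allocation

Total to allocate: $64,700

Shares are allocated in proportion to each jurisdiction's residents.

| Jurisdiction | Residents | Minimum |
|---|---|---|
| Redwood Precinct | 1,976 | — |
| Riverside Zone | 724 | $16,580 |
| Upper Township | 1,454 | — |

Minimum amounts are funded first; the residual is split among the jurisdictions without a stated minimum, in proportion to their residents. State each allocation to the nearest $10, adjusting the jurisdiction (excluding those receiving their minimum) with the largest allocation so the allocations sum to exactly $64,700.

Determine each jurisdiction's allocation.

Redwood Precinct: $27,720 | Riverside Zone: $16,580 | Upper Township: $20,400

Fund the minimums — Riverside Zone $16,580. Remaining pool $48,120.
Remaining pool split over remaining residents 3,430: Redwood Precinct 27,721.61 → $27,720; Upper Township 20,398.39 → $20,400.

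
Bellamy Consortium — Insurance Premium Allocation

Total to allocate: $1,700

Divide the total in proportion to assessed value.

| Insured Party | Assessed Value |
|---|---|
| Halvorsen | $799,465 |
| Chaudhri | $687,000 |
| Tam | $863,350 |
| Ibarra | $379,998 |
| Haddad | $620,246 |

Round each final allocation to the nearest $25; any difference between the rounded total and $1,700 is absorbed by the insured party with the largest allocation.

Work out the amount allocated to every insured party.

Sum of assessed value: 3,350,059.
Proportional shares: Halvorsen 799,465/3,350,059 × $1,700 = 405.69; Chaudhri 687,000/3,350,059 × $1,700 = 348.62; Tam 863,350/3,350,059 × $1,700 = 438.11; Ibarra 379,998/3,350,059 × $1,700 = 192.83; Haddad 620,246/3,350,059 × $1,700 = 314.75.
Rounded to nearest $25: Halvorsen $400; Chaudhri $350; Tam $450; Ibarra $200; Haddad $325. Sum = $1,725.
Difference $1,700 − $1,725 = −$25 applied to largest allocation (Tam): Tam becomes $425.

Halvorsen: $400; Chaudhri: $350; Tam: $425; Ibarra: $200; Haddad: $325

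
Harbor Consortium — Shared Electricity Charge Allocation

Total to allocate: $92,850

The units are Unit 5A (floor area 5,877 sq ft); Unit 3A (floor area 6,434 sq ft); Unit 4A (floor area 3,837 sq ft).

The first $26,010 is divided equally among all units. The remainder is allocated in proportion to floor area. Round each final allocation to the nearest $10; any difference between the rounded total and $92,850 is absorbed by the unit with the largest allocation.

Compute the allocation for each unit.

Equal tier: $26,010 ÷ 3 = $8,670 apiece.
Remainder $66,840 by floor area (total 16,148): Unit 5A 24,326.15 → $24,330; Unit 3A 26,631.69 → $26,630; Unit 4A 15,882.16 → $15,880.
Totals: Unit 5A $8,670 + $24,330 = $33,000; Unit 3A $8,670 + $26,630 = $35,300; Unit 4A $8,670 + $15,880 = $24,550.

Unit 5A: $33,000 · Unit 3A: $35,300 · Unit 4A: $24,550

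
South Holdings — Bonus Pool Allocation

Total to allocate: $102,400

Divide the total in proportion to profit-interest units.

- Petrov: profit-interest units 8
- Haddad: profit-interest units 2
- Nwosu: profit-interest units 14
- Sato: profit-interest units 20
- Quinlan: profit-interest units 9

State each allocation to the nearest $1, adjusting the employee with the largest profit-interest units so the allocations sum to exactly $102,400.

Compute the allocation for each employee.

Petrov: $15,457 · Haddad: $3,864 · Nwosu: $27,049 · Sato: $38,641 · Quinlan: $17,389

Combined profit-interest units = 53.
Proportional shares: Petrov 8/53 × $102,400 = 15,456.60; Haddad 2/53 × $102,400 = 3,864.15; Nwosu 14/53 × $102,400 = 27,049.06; Sato 20/53 × $102,400 = 38,641.51; Quinlan 9/53 × $102,400 = 17,388.68.
Rounded to nearest $1: Petrov $15,457; Haddad $3,864; Nwosu $27,049; Sato $38,642; Quinlan $17,389. Sum = $102,401.
Difference $102,400 − $102,401 = −$1 applied to largest profit-interest units (Sato): Sato becomes $38,641.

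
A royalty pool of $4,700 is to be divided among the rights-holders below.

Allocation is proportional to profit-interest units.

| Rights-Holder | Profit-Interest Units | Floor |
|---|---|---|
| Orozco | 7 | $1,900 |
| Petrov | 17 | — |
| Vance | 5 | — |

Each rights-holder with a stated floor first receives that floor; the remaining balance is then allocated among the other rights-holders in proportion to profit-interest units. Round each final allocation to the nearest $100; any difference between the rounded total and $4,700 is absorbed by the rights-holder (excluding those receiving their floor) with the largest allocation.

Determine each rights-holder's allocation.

Fund the minimums — Orozco $1,900. Remaining pool $2,800.
Remaining pool split over remaining profit-interest units 22: Petrov 2,163.64 → $2,200; Vance 636.36 → $600.

Orozco: $1,900; Petrov: $2,200; Vance: $600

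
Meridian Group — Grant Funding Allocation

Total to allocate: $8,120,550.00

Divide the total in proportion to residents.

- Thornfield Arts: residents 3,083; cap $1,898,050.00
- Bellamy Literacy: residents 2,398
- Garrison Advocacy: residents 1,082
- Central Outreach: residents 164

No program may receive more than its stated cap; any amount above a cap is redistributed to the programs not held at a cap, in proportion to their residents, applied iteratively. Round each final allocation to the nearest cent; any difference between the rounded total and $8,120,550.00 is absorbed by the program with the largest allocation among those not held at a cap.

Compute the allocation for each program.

Sum of residents: 6,727.
Pro-rata shares before constraints: Thornfield Arts 3,721,667.2588; Bellamy Literacy 2,894,764.2188; Garrison Advocacy 1,306,144.6559; Central Outreach 197,973.8665.
Held at cap: Thornfield Arts ($1,898,050.00); balance $6,222,500.00 reallocated over remaining residents 3,644.
Remaining shares: Bellamy Literacy 4,094,828.4852 → $4,094,828.49; Garrison Advocacy 1,847,624.8628 → $1,847,624.86; Central Outreach 280,046.6520 → $280,046.65.

Thornfield Arts: $1,898,050.00 | Bellamy Literacy: $4,094,828.49 | Garrison Advocacy: $1,847,624.86 | Central Outreach: $280,046.65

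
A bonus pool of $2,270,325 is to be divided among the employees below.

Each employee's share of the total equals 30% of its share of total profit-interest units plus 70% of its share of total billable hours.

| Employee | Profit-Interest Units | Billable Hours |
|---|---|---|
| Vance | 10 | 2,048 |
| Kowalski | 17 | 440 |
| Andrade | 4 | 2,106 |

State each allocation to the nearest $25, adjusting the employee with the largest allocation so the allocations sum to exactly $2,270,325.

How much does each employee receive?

Totals — profit-interest units 31, billable hours 4,594.
Combined weights (30% profit-interest units + 70% billable hours): Vance 0.4088; Kowalski 0.2316; Andrade 0.3596.
Proportional shares: Vance 928,184.69; Kowalski 525,716.68; Andrade 816,423.63.
At nearest $25: Vance $928,175; Kowalski $525,725; Andrade $816,425. Sum = $2,270,325.
No rounding difference to absorb.

Vance: $928,175 · Kowalski: $525,725 · Andrade: $816,425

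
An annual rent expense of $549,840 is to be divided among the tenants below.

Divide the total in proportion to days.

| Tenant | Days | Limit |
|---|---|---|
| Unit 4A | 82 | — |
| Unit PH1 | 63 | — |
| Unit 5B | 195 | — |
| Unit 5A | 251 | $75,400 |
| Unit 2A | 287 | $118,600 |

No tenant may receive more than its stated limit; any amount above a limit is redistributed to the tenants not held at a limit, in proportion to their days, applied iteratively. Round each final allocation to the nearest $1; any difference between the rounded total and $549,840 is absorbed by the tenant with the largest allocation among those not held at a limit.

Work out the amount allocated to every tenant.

Unit 4A: $85,820 | Unit PH1: $65,935 | Unit 5B: $204,085 | Unit 5A: $75,400 | Unit 2A: $118,600

Combined days = 878.
Proportional shares (ignoring caps): Unit 4A 51,351.80; Unit PH1 39,453.21; Unit 5B 122,117.08; Unit 5A 157,186.61; Unit 2A 179,731.30.
Capped: Unit 5A ($75,400), Unit 2A ($118,600); remaining pool $355,840 reallocated over remaining days 340.
Remaining shares: Unit 4A 85,820.24 → $85,820; Unit PH1 65,935.06 → $65,935; Unit 5B 204,084.71 → $204,085.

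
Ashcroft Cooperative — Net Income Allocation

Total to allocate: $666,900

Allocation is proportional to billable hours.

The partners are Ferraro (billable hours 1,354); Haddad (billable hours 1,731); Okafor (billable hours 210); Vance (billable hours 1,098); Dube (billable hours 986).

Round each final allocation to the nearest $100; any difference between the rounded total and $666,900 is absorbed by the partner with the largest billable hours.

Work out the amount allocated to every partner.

Ferraro: $167,900 · Haddad: $214,700 · Okafor: $26,000 · Vance: $136,100 · Dube: $122,200

Total billable hours = 5,379.
Raw shares: Ferraro 1,354/5,379 × $666,900 = 167,871.83; Haddad 1,731/5,379 × $666,900 = 214,613.11; Okafor 210/5,379 × $666,900 = 26,036.25; Vance 1,098/5,379 × $666,900 = 136,132.40; Dube 986/5,379 × $666,900 = 122,246.40.
Rounded to nearest $100: Ferraro $167,900; Haddad $214,600; Okafor $26,000; Vance $136,100; Dube $122,200. Sum = $666,800.
Difference $666,900 − $666,800 = +$100 applied to largest billable hours (Haddad): Haddad becomes $214,700.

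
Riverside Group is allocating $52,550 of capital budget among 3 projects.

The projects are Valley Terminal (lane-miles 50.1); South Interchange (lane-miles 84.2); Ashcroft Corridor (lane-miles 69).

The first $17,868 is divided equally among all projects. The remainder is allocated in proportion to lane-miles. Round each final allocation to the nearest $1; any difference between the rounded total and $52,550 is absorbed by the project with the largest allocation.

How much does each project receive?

Valley Terminal: $14,503 · South Interchange: $20,320 · Ashcroft Corridor: $17,727

Equal tier: $17,868 ÷ 3 = $5,956 apiece.
Remainder $34,682 by lane-miles (total 203.3): Valley Terminal 8,546.82 → $8,547; South Interchange 14,364.11 → $14,364; Ashcroft Corridor 11,771.07 → $11,771.
Totals: Valley Terminal $5,956 + $8,547 = $14,503; South Interchange $5,956 + $14,364 = $20,320; Ashcroft Corridor $5,956 + $11,771 = $17,727.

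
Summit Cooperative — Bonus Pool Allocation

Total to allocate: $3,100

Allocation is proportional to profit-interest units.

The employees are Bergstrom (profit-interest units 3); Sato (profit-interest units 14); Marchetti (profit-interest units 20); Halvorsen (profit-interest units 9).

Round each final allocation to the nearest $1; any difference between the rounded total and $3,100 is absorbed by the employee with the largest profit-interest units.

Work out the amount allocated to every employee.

Total profit-interest units = 3 + 14 + 20 + 9 = 46.
Raw shares: Bergstrom 202.17; Sato 943.48; Marchetti 1,347.83; Halvorsen 606.52.
Rounded to nearest $1: Bergstrom $202; Sato $943; Marchetti $1,348; Halvorsen $607. Sum = $3,100.
Sum already equals the total — no adjustment.

Bergstrom: $202 | Sato: $943 | Marchetti: $1,348 | Halvorsen: $607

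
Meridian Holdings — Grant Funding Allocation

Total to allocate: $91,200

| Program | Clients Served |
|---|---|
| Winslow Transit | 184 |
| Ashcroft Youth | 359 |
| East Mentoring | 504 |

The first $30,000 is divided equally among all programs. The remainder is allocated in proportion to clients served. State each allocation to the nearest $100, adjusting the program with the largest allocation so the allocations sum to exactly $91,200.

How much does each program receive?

Winslow Transit: $20,800; Ashcroft Youth: $31,000; East Mentoring: $39,400

First tranche $30,000 split equally: $10,000 each.
Remainder $61,200 by clients served (total 1,047): Winslow Transit 10,755.30 → $10,800; Ashcroft Youth 20,984.53 → $21,000; East Mentoring 29,460.17 → $29,500.
Rounding difference −$100 on remainder applied to East Mentoring.
Totals: Winslow Transit $10,000 + $10,800 = $20,800; Ashcroft Youth $10,000 + $21,000 = $31,000; East Mentoring $10,000 + $29,400 = $39,400.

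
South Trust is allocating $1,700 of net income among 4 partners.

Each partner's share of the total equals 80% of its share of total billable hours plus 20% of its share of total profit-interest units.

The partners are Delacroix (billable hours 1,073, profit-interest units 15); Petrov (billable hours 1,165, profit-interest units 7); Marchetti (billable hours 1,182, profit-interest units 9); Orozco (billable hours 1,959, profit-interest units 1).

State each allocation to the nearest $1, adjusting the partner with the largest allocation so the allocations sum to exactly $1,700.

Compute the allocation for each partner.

Delacroix: $431 | Petrov: $369 | Marchetti: $394 | Orozco: $506

Billable hours total 5,379; profit-interest units total 32.
Blended shares (80% billable hours + 20% profit-interest units): Delacroix 0.2533; Petrov 0.2170; Marchetti 0.2320; Orozco 0.2976.
Pro-rata amounts: Delacroix 430.67; Petrov 368.93; Marchetti 394.48; Orozco 505.93.
After rounding ($1): Delacroix $431; Petrov $369; Marchetti $394; Orozco $506. Sum = $1,700.
Sum already equals the total — no adjustment.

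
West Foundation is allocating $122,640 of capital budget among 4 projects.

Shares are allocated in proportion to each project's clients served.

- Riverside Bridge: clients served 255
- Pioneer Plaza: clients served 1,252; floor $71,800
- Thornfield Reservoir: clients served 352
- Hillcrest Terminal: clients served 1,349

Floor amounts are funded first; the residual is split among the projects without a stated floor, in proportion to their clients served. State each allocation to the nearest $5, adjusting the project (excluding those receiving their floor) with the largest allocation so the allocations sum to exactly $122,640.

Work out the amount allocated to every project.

Guaranteed amounts: Pioneer Plaza $71,800. Remaining pool $50,840.
Remaining pool split over remaining clients served 1,956: Riverside Bridge 6,627.91 → $6,630; Thornfield Reservoir 9,149.12 → $9,150; Hillcrest Terminal 35,062.97 → $35,065.
Rounding difference −$5 applied to Hillcrest Terminal → $35,060.

Riverside Bridge: $6,630; Pioneer Plaza: $71,800; Thornfield Reservoir: $9,150; Hillcrest Terminal: $35,060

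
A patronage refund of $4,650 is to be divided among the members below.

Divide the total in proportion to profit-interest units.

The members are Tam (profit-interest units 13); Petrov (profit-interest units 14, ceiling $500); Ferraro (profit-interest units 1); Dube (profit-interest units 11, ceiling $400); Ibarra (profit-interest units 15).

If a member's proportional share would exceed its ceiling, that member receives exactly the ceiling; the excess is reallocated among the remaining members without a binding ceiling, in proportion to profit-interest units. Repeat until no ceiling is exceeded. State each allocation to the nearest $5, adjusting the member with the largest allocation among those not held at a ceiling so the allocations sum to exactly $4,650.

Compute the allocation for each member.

Tam: $1,680; Petrov: $500; Ferraro: $130; Dube: $400; Ibarra: $1,940

Combined profit-interest units = 54.
Proportional shares (ignoring caps): Tam 1,119.44; Petrov 1,205.56; Ferraro 86.11; Dube 947.22; Ibarra 1,291.67.
Held at cap: Petrov ($500), Dube ($400); residual $3,750 reallocated over remaining profit-interest units 29.
Redistributed shares: Tam 1,681.03 → $1,680; Ferraro 129.31 → $130; Ibarra 1,939.66 → $1,940.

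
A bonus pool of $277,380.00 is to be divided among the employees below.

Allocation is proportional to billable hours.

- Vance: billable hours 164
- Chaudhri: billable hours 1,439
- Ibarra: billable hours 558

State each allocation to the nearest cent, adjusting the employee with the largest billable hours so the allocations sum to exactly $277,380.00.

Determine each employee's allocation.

Billable hours total: 164 + 1,439 + 558 = 2,161.
Pro-rata amounts: Vance 21,050.5877; Chaudhri 184,706.0713; Ibarra 71,623.3410.
At nearest cent: Vance $21,050.59; Chaudhri $184,706.07; Ibarra $71,623.34. Sum = $277,380.00.
No rounding difference to absorb.

Vance: $21,050.59 · Chaudhri: $184,706.07 · Ibarra: $71,623.34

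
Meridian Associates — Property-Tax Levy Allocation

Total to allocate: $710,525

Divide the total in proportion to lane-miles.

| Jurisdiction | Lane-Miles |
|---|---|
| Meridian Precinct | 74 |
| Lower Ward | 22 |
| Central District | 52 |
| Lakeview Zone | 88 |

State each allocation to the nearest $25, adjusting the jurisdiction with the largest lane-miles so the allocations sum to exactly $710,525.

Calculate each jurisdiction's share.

Combined lane-miles = 74 + 22 + 52 + 88 = 236.
Pro-rata amounts: Meridian Precinct 222,791.74; Lower Ward 66,235.38; Central District 156,556.36; Lakeview Zone 264,941.53.
Rounded to nearest $25: Meridian Precinct $222,800; Lower Ward $66,225; Central District $156,550; Lakeview Zone $264,950. Sum = $710,525.
No rounding difference to absorb.

Meridian Precinct: $222,800; Lower Ward: $66,225; Central District: $156,550; Lakeview Zone: $264,950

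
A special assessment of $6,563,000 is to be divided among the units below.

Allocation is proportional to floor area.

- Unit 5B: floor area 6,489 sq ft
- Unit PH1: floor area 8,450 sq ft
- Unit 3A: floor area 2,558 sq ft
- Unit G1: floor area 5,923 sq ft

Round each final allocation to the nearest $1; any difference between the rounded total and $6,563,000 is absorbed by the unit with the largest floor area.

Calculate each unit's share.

Unit 5B: $1,818,416 · Unit PH1: $2,367,948 · Unit 3A: $716,830 · Unit G1: $1,659,806

Sum of floor area: 6,489 + 8,450 + 2,558 + 5,923 = 23,420.
Unrounded shares: Unit 5B 1,818,416.18; Unit PH1 2,367,948.33; Unit 3A 716,829.80; Unit G1 1,659,805.68.
After rounding ($1): Unit 5B $1,818,416; Unit PH1 $2,367,948; Unit 3A $716,830; Unit G1 $1,659,806. Sum = $6,563,000.
Sum already equals the total — no adjustment.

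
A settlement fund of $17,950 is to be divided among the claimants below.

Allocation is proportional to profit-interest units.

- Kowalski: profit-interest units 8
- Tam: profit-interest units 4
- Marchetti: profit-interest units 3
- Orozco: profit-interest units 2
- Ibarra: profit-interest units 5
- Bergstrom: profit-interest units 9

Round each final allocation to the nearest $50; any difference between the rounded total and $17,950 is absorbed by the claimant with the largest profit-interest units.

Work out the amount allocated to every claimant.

Kowalski: $4,650 | Tam: $2,300 | Marchetti: $1,750 | Orozco: $1,150 | Ibarra: $2,900 | Bergstrom: $5,200

Combined profit-interest units = 8 + 4 + 3 + 2 + 5 + 9 = 31.
Unrounded shares: Kowalski 4,632.26; Tam 2,316.13; Marchetti 1,737.10; Orozco 1,158.06; Ibarra 2,895.16; Bergstrom 5,211.29.
At nearest $50: Kowalski $4,650; Tam $2,300; Marchetti $1,750; Orozco $1,150; Ibarra $2,900; Bergstrom $5,200. Sum = $17,950.
Sum already equals the total — no adjustment.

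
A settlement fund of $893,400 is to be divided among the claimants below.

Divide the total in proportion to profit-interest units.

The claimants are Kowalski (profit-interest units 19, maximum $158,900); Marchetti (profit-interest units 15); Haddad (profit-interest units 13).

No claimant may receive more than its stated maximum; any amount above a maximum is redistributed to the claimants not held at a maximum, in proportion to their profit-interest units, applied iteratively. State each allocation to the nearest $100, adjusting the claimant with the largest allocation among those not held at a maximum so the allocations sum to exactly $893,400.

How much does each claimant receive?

Combined profit-interest units = 47.
Unconstrained shares: Kowalski 361,161.70; Marchetti 285,127.66; Haddad 247,110.64.
Capped: Kowalski ($158,900); remaining pool $734,500 reallocated over remaining profit-interest units 28.
Redistributed shares: Marchetti 393,482.14 → $393,500; Haddad 341,017.86 → $341,000.

Kowalski: $158,900; Marchetti: $393,500; Haddad: $341,000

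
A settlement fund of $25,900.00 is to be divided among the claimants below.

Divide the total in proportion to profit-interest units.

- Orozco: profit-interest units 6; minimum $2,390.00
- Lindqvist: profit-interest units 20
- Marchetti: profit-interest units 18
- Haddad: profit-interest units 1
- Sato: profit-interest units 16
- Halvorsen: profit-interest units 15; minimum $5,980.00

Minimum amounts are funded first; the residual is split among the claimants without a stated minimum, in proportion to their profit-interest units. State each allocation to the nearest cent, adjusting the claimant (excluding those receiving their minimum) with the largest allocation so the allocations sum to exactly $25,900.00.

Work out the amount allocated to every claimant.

Orozco: $2,390.00 · Lindqvist: $6,374.54 · Marchetti: $5,737.09 · Haddad: $318.73 · Sato: $5,099.64 · Halvorsen: $5,980.00

Guaranteed amounts: Orozco $2,390.00; Halvorsen $5,980.00. Residual $17,530.00.
Residual split over remaining profit-interest units 55: Lindqvist 6,374.5455 → $6,374.55; Marchetti 5,737.0909 → $5,737.09; Haddad 318.7273 → $318.73; Sato 5,099.6364 → $5,099.64.
Rounding difference −$0.01 applied to Lindqvist → $6,374.54.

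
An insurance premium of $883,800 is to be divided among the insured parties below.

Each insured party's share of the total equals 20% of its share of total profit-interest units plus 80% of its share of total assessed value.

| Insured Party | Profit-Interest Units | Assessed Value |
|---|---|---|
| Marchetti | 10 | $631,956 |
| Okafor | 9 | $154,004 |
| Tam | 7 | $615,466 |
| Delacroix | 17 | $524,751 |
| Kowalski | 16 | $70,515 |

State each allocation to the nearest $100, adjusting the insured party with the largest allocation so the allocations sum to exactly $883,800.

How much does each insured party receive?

Marchetti: $253,800 · Okafor: $81,500 · Tam: $238,900 · Delacroix: $236,700 · Kowalski: $72,900

Profit-interest units total 59; assessed value total 1,996,692.
Blended shares (20% profit-interest units + 80% assessed value): Marchetti 0.2871; Okafor 0.0922; Tam 0.2703; Delacroix 0.2679; Kowalski 0.0825.
Proportional shares: Marchetti 253,738.54; Okafor 81,497.08; Tam 238,911.54; Delacroix 236,748.16; Kowalski 72,904.68.
At nearest $100: Marchetti $253,700; Okafor $81,500; Tam $238,900; Delacroix $236,700; Kowalski $72,900. Sum = $883,700.
Difference $883,800 − $883,700 = +$100 applied to largest allocation (Marchetti): Marchetti becomes $253,800.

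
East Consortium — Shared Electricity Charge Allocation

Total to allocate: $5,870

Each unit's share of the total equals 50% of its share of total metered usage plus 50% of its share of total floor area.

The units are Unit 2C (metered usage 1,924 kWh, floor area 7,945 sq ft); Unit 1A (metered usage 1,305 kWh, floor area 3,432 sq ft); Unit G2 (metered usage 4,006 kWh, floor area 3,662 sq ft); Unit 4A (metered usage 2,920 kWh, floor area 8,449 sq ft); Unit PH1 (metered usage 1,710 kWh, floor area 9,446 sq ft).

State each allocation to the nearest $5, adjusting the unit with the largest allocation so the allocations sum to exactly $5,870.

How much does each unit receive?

Metered usage total 11,865; floor area total 32,934.
Blended shares (50% metered usage + 50% floor area): Unit 2C 0.2017; Unit 1A 0.1071; Unit G2 0.2244; Unit 4A 0.2513; Unit PH1 0.2155.
Proportional shares: Unit 2C 1,183.97; Unit 1A 628.66; Unit G2 1,317.30; Unit 4A 1,475.26; Unit PH1 1,264.80.
After rounding ($5): Unit 2C $1,185; Unit 1A $630; Unit G2 $1,315; Unit 4A $1,475; Unit PH1 $1,265. Sum = $5,870.
No rounding difference to absorb.

Unit 2C: $1,185 · Unit 1A: $630 · Unit G2: $1,315 · Unit 4A: $1,475 · Unit PH1: $1,265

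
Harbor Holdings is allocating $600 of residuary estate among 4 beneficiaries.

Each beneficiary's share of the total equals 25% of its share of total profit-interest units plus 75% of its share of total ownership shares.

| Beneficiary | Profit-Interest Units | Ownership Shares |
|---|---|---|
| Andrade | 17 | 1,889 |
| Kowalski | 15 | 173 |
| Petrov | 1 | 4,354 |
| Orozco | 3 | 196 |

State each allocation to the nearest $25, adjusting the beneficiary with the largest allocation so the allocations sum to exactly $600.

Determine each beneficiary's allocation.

Profit-interest units total 36; ownership shares total 6,612.
Blended shares (25% profit-interest units + 75% ownership shares): Andrade 0.3323; Kowalski 0.1238; Petrov 0.5008; Orozco 0.0431.
Proportional shares: Andrade 199.40; Kowalski 74.27; Petrov 300.49; Orozco 25.84.
Rounded to nearest $25: Andrade $200; Kowalski $75; Petrov $300; Orozco $25. Sum = $600.
Sum already equals the total — no adjustment.

Andrade: $200 · Kowalski: $75 · Petrov: $300 · Orozco: $25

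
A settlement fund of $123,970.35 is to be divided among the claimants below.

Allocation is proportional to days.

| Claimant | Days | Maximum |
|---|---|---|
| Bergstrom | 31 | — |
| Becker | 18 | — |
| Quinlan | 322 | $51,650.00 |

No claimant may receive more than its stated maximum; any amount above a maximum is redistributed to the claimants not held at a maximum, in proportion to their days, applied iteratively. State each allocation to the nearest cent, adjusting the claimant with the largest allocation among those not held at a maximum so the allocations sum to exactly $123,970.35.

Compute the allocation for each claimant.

Bergstrom: $45,753.69 · Becker: $26,566.66 · Quinlan: $51,650.00

Days total: 371.
Pro-rata shares before constraints: Bergstrom 10,358.7085; Becker 6,014.7340; Quinlan 107,596.9075.
Held at cap: Quinlan ($51,650.00); remaining pool $72,320.35 reallocated over remaining days 49.
Remaining shares: Bergstrom 45,753.6908 → $45,753.69; Becker 26,566.6592 → $26,566.66.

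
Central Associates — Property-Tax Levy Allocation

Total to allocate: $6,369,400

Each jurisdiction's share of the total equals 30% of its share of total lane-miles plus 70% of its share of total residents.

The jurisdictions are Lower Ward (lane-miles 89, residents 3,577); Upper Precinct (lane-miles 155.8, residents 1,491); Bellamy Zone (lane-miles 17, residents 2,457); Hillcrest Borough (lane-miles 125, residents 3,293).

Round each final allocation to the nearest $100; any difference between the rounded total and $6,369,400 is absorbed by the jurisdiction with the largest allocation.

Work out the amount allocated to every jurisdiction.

Lane-miles total 386.8; residents total 10,818.
Composite weights (30% lane-miles + 70% residents): Lower Ward 0.3005; Upper Precinct 0.2173; Bellamy Zone 0.1722; Hillcrest Borough 0.3100.
Proportional shares: Lower Ward 1,913,907.58; Upper Precinct 1,384,170.84; Bellamy Zone 1,096,620.45; Hillcrest Borough 1,974,701.13.
Rounded to nearest $100: Lower Ward $1,913,900; Upper Precinct $1,384,200; Bellamy Zone $1,096,600; Hillcrest Borough $1,974,700. Sum = $6,369,400.
Sum already equals the total — no adjustment.

Lower Ward: $1,913,900 · Upper Precinct: $1,384,200 · Bellamy Zone: $1,096,600 · Hillcrest Borough: $1,974,700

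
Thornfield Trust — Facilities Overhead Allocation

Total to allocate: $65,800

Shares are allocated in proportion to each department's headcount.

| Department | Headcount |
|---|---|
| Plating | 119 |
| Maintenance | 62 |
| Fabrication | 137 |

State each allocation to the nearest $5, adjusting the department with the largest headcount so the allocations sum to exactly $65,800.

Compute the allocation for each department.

Headcount total: 318.
Proportional shares: Plating 119/318 × $65,800 = 24,623.27; Maintenance 62/318 × $65,800 = 12,828.93; Fabrication 137/318 × $65,800 = 28,347.80.
At nearest $5: Plating $24,625; Maintenance $12,830; Fabrication $28,350. Sum = $65,805.
Difference $65,800 − $65,805 = −$5 applied to largest headcount (Fabrication): Fabrication becomes $28,345.

Plating: $24,625 · Maintenance: $12,830 · Fabrication: $28,345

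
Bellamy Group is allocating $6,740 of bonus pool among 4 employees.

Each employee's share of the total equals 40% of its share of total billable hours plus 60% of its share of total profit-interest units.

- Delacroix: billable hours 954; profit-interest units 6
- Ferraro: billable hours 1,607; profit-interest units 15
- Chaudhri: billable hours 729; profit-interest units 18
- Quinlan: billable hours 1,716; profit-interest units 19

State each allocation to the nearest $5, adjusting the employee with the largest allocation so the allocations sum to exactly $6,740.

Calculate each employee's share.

Delacroix: $930; Ferraro: $1,910; Chaudhri: $1,650; Quinlan: $2,250

Billable hours total 5,006; profit-interest units total 58.
Combined weights (40% billable hours + 60% profit-interest units): Delacroix 0.1383; Ferraro 0.2836; Chaudhri 0.2445; Quinlan 0.3337.
Unrounded shares: Delacroix 932.13; Ferraro 1,911.32; Chaudhri 1,647.64; Quinlan 2,248.92.
Rounded to nearest $5: Delacroix $930; Ferraro $1,910; Chaudhri $1,650; Quinlan $2,250. Sum = $6,740.
No rounding difference to absorb.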